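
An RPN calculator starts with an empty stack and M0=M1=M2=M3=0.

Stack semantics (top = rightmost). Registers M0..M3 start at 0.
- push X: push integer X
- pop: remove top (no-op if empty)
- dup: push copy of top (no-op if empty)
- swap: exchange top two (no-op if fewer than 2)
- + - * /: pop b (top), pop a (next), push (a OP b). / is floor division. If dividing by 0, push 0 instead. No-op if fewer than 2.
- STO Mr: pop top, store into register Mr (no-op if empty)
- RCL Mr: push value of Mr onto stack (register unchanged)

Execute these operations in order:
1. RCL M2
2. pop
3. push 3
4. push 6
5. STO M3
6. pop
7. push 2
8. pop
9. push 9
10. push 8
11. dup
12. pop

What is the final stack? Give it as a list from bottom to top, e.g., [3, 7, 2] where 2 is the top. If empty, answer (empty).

Answer: [9, 8]

Derivation:
After op 1 (RCL M2): stack=[0] mem=[0,0,0,0]
After op 2 (pop): stack=[empty] mem=[0,0,0,0]
After op 3 (push 3): stack=[3] mem=[0,0,0,0]
After op 4 (push 6): stack=[3,6] mem=[0,0,0,0]
After op 5 (STO M3): stack=[3] mem=[0,0,0,6]
After op 6 (pop): stack=[empty] mem=[0,0,0,6]
After op 7 (push 2): stack=[2] mem=[0,0,0,6]
After op 8 (pop): stack=[empty] mem=[0,0,0,6]
After op 9 (push 9): stack=[9] mem=[0,0,0,6]
After op 10 (push 8): stack=[9,8] mem=[0,0,0,6]
After op 11 (dup): stack=[9,8,8] mem=[0,0,0,6]
After op 12 (pop): stack=[9,8] mem=[0,0,0,6]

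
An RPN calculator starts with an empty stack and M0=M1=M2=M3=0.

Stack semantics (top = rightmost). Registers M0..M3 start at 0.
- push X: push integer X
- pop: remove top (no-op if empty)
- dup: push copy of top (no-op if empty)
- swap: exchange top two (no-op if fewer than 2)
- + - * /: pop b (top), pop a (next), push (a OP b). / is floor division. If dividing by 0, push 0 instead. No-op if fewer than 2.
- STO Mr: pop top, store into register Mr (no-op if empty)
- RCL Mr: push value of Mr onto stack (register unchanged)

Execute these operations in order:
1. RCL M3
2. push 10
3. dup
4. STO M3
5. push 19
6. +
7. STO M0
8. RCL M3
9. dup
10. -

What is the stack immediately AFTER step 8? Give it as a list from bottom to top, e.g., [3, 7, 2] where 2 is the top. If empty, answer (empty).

After op 1 (RCL M3): stack=[0] mem=[0,0,0,0]
After op 2 (push 10): stack=[0,10] mem=[0,0,0,0]
After op 3 (dup): stack=[0,10,10] mem=[0,0,0,0]
After op 4 (STO M3): stack=[0,10] mem=[0,0,0,10]
After op 5 (push 19): stack=[0,10,19] mem=[0,0,0,10]
After op 6 (+): stack=[0,29] mem=[0,0,0,10]
After op 7 (STO M0): stack=[0] mem=[29,0,0,10]
After op 8 (RCL M3): stack=[0,10] mem=[29,0,0,10]

[0, 10]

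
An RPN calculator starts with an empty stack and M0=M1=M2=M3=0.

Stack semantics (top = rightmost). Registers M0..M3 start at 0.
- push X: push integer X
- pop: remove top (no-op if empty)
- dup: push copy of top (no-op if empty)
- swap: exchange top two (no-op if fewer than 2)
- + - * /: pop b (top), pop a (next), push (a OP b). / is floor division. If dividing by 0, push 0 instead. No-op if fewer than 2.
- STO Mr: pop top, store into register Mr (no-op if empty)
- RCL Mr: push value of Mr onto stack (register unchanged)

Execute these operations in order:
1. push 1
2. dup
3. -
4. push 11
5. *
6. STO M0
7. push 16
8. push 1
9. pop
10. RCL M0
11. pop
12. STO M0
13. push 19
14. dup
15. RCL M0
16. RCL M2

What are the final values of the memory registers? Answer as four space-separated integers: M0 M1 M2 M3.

Answer: 16 0 0 0

Derivation:
After op 1 (push 1): stack=[1] mem=[0,0,0,0]
After op 2 (dup): stack=[1,1] mem=[0,0,0,0]
After op 3 (-): stack=[0] mem=[0,0,0,0]
After op 4 (push 11): stack=[0,11] mem=[0,0,0,0]
After op 5 (*): stack=[0] mem=[0,0,0,0]
After op 6 (STO M0): stack=[empty] mem=[0,0,0,0]
After op 7 (push 16): stack=[16] mem=[0,0,0,0]
After op 8 (push 1): stack=[16,1] mem=[0,0,0,0]
After op 9 (pop): stack=[16] mem=[0,0,0,0]
After op 10 (RCL M0): stack=[16,0] mem=[0,0,0,0]
After op 11 (pop): stack=[16] mem=[0,0,0,0]
After op 12 (STO M0): stack=[empty] mem=[16,0,0,0]
After op 13 (push 19): stack=[19] mem=[16,0,0,0]
After op 14 (dup): stack=[19,19] mem=[16,0,0,0]
After op 15 (RCL M0): stack=[19,19,16] mem=[16,0,0,0]
After op 16 (RCL M2): stack=[19,19,16,0] mem=[16,0,0,0]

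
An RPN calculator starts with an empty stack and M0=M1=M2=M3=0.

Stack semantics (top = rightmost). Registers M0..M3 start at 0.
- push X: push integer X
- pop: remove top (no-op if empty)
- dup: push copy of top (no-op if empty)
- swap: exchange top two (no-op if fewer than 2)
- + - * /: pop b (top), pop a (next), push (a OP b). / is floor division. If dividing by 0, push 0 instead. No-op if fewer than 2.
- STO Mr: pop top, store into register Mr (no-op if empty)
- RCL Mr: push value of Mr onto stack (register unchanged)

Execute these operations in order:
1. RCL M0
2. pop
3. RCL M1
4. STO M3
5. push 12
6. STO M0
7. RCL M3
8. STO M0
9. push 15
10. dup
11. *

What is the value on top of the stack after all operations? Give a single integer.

Answer: 225

Derivation:
After op 1 (RCL M0): stack=[0] mem=[0,0,0,0]
After op 2 (pop): stack=[empty] mem=[0,0,0,0]
After op 3 (RCL M1): stack=[0] mem=[0,0,0,0]
After op 4 (STO M3): stack=[empty] mem=[0,0,0,0]
After op 5 (push 12): stack=[12] mem=[0,0,0,0]
After op 6 (STO M0): stack=[empty] mem=[12,0,0,0]
After op 7 (RCL M3): stack=[0] mem=[12,0,0,0]
After op 8 (STO M0): stack=[empty] mem=[0,0,0,0]
After op 9 (push 15): stack=[15] mem=[0,0,0,0]
After op 10 (dup): stack=[15,15] mem=[0,0,0,0]
After op 11 (*): stack=[225] mem=[0,0,0,0]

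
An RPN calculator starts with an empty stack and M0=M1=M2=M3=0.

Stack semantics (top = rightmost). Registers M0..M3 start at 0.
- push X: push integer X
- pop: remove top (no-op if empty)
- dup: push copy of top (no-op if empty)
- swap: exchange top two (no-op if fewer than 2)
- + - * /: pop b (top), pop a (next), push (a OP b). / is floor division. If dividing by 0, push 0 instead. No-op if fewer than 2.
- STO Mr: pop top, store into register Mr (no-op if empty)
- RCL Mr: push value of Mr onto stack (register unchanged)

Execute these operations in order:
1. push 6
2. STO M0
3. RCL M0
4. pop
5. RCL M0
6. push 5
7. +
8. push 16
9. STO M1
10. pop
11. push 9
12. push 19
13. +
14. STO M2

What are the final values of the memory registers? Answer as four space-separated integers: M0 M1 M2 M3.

After op 1 (push 6): stack=[6] mem=[0,0,0,0]
After op 2 (STO M0): stack=[empty] mem=[6,0,0,0]
After op 3 (RCL M0): stack=[6] mem=[6,0,0,0]
After op 4 (pop): stack=[empty] mem=[6,0,0,0]
After op 5 (RCL M0): stack=[6] mem=[6,0,0,0]
After op 6 (push 5): stack=[6,5] mem=[6,0,0,0]
After op 7 (+): stack=[11] mem=[6,0,0,0]
After op 8 (push 16): stack=[11,16] mem=[6,0,0,0]
After op 9 (STO M1): stack=[11] mem=[6,16,0,0]
After op 10 (pop): stack=[empty] mem=[6,16,0,0]
After op 11 (push 9): stack=[9] mem=[6,16,0,0]
After op 12 (push 19): stack=[9,19] mem=[6,16,0,0]
After op 13 (+): stack=[28] mem=[6,16,0,0]
After op 14 (STO M2): stack=[empty] mem=[6,16,28,0]

Answer: 6 16 28 0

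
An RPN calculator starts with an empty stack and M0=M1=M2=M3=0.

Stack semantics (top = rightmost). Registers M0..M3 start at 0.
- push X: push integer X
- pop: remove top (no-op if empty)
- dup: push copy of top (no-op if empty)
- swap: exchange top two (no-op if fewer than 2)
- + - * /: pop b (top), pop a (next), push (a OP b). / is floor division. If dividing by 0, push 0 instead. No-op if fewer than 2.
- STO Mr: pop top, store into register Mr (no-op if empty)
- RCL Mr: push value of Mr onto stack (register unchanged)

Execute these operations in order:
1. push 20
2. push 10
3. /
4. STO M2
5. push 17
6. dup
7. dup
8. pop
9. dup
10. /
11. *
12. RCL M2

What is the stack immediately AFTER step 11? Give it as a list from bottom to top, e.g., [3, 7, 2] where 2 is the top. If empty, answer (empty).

After op 1 (push 20): stack=[20] mem=[0,0,0,0]
After op 2 (push 10): stack=[20,10] mem=[0,0,0,0]
After op 3 (/): stack=[2] mem=[0,0,0,0]
After op 4 (STO M2): stack=[empty] mem=[0,0,2,0]
After op 5 (push 17): stack=[17] mem=[0,0,2,0]
After op 6 (dup): stack=[17,17] mem=[0,0,2,0]
After op 7 (dup): stack=[17,17,17] mem=[0,0,2,0]
After op 8 (pop): stack=[17,17] mem=[0,0,2,0]
After op 9 (dup): stack=[17,17,17] mem=[0,0,2,0]
After op 10 (/): stack=[17,1] mem=[0,0,2,0]
After op 11 (*): stack=[17] mem=[0,0,2,0]

[17]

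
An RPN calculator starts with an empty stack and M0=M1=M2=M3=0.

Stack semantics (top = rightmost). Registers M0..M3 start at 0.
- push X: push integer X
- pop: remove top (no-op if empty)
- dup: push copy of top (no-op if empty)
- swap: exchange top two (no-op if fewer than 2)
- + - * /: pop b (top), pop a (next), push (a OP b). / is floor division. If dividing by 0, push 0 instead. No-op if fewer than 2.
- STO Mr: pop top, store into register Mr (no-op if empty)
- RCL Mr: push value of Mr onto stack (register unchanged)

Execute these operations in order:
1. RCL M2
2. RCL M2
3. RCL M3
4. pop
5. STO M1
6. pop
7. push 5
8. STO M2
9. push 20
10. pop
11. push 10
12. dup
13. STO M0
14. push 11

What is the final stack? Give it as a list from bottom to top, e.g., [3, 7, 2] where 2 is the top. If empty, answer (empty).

After op 1 (RCL M2): stack=[0] mem=[0,0,0,0]
After op 2 (RCL M2): stack=[0,0] mem=[0,0,0,0]
After op 3 (RCL M3): stack=[0,0,0] mem=[0,0,0,0]
After op 4 (pop): stack=[0,0] mem=[0,0,0,0]
After op 5 (STO M1): stack=[0] mem=[0,0,0,0]
After op 6 (pop): stack=[empty] mem=[0,0,0,0]
After op 7 (push 5): stack=[5] mem=[0,0,0,0]
After op 8 (STO M2): stack=[empty] mem=[0,0,5,0]
After op 9 (push 20): stack=[20] mem=[0,0,5,0]
After op 10 (pop): stack=[empty] mem=[0,0,5,0]
After op 11 (push 10): stack=[10] mem=[0,0,5,0]
After op 12 (dup): stack=[10,10] mem=[0,0,5,0]
After op 13 (STO M0): stack=[10] mem=[10,0,5,0]
After op 14 (push 11): stack=[10,11] mem=[10,0,5,0]

Answer: [10, 11]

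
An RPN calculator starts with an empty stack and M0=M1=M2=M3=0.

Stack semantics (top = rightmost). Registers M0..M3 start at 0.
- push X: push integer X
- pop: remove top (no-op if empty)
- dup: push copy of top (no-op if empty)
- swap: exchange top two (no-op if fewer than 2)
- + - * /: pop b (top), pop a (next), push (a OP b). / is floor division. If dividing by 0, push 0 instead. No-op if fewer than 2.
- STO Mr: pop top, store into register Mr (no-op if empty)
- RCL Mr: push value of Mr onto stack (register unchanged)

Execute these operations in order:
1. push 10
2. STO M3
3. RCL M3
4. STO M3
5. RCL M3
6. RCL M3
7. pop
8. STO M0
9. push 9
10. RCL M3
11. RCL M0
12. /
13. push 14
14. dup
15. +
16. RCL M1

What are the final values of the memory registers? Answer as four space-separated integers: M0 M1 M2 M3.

After op 1 (push 10): stack=[10] mem=[0,0,0,0]
After op 2 (STO M3): stack=[empty] mem=[0,0,0,10]
After op 3 (RCL M3): stack=[10] mem=[0,0,0,10]
After op 4 (STO M3): stack=[empty] mem=[0,0,0,10]
After op 5 (RCL M3): stack=[10] mem=[0,0,0,10]
After op 6 (RCL M3): stack=[10,10] mem=[0,0,0,10]
After op 7 (pop): stack=[10] mem=[0,0,0,10]
After op 8 (STO M0): stack=[empty] mem=[10,0,0,10]
After op 9 (push 9): stack=[9] mem=[10,0,0,10]
After op 10 (RCL M3): stack=[9,10] mem=[10,0,0,10]
After op 11 (RCL M0): stack=[9,10,10] mem=[10,0,0,10]
After op 12 (/): stack=[9,1] mem=[10,0,0,10]
After op 13 (push 14): stack=[9,1,14] mem=[10,0,0,10]
After op 14 (dup): stack=[9,1,14,14] mem=[10,0,0,10]
After op 15 (+): stack=[9,1,28] mem=[10,0,0,10]
After op 16 (RCL M1): stack=[9,1,28,0] mem=[10,0,0,10]

Answer: 10 0 0 10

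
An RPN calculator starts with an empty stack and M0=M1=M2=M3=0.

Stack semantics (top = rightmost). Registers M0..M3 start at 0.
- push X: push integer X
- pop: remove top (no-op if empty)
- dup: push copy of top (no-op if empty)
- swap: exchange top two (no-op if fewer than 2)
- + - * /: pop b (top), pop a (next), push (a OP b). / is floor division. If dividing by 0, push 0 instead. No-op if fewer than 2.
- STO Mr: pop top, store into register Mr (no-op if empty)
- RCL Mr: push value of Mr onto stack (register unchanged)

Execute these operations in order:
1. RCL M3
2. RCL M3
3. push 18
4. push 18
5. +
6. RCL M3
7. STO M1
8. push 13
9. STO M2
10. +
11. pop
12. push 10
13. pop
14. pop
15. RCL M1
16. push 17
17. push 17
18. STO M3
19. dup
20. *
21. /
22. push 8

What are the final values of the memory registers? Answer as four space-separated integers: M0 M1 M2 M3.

Answer: 0 0 13 17

Derivation:
After op 1 (RCL M3): stack=[0] mem=[0,0,0,0]
After op 2 (RCL M3): stack=[0,0] mem=[0,0,0,0]
After op 3 (push 18): stack=[0,0,18] mem=[0,0,0,0]
After op 4 (push 18): stack=[0,0,18,18] mem=[0,0,0,0]
After op 5 (+): stack=[0,0,36] mem=[0,0,0,0]
After op 6 (RCL M3): stack=[0,0,36,0] mem=[0,0,0,0]
After op 7 (STO M1): stack=[0,0,36] mem=[0,0,0,0]
After op 8 (push 13): stack=[0,0,36,13] mem=[0,0,0,0]
After op 9 (STO M2): stack=[0,0,36] mem=[0,0,13,0]
After op 10 (+): stack=[0,36] mem=[0,0,13,0]
After op 11 (pop): stack=[0] mem=[0,0,13,0]
After op 12 (push 10): stack=[0,10] mem=[0,0,13,0]
After op 13 (pop): stack=[0] mem=[0,0,13,0]
After op 14 (pop): stack=[empty] mem=[0,0,13,0]
After op 15 (RCL M1): stack=[0] mem=[0,0,13,0]
After op 16 (push 17): stack=[0,17] mem=[0,0,13,0]
After op 17 (push 17): stack=[0,17,17] mem=[0,0,13,0]
After op 18 (STO M3): stack=[0,17] mem=[0,0,13,17]
After op 19 (dup): stack=[0,17,17] mem=[0,0,13,17]
After op 20 (*): stack=[0,289] mem=[0,0,13,17]
After op 21 (/): stack=[0] mem=[0,0,13,17]
After op 22 (push 8): stack=[0,8] mem=[0,0,13,17]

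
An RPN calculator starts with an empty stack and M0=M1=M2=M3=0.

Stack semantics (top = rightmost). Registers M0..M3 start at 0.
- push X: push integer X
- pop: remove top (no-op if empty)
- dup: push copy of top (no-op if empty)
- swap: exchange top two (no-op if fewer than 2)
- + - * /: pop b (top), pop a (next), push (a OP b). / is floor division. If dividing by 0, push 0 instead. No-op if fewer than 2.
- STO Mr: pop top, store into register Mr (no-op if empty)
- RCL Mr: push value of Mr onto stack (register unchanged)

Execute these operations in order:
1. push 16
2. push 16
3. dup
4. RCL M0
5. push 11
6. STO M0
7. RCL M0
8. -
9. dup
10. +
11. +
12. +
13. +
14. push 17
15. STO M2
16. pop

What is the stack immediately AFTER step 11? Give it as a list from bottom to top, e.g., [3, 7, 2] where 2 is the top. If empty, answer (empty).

After op 1 (push 16): stack=[16] mem=[0,0,0,0]
After op 2 (push 16): stack=[16,16] mem=[0,0,0,0]
After op 3 (dup): stack=[16,16,16] mem=[0,0,0,0]
After op 4 (RCL M0): stack=[16,16,16,0] mem=[0,0,0,0]
After op 5 (push 11): stack=[16,16,16,0,11] mem=[0,0,0,0]
After op 6 (STO M0): stack=[16,16,16,0] mem=[11,0,0,0]
After op 7 (RCL M0): stack=[16,16,16,0,11] mem=[11,0,0,0]
After op 8 (-): stack=[16,16,16,-11] mem=[11,0,0,0]
After op 9 (dup): stack=[16,16,16,-11,-11] mem=[11,0,0,0]
After op 10 (+): stack=[16,16,16,-22] mem=[11,0,0,0]
After op 11 (+): stack=[16,16,-6] mem=[11,0,0,0]

[16, 16, -6]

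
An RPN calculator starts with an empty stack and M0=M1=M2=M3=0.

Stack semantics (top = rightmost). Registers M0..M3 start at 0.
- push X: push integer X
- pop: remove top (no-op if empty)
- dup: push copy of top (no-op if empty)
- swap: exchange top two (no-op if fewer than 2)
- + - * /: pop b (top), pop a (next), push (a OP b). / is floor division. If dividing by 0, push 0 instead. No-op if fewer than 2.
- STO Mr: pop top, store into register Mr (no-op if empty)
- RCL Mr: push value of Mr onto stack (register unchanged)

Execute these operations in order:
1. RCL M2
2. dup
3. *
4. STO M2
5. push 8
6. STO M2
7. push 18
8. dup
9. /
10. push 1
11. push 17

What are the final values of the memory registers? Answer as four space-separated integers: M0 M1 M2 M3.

Answer: 0 0 8 0

Derivation:
After op 1 (RCL M2): stack=[0] mem=[0,0,0,0]
After op 2 (dup): stack=[0,0] mem=[0,0,0,0]
After op 3 (*): stack=[0] mem=[0,0,0,0]
After op 4 (STO M2): stack=[empty] mem=[0,0,0,0]
After op 5 (push 8): stack=[8] mem=[0,0,0,0]
After op 6 (STO M2): stack=[empty] mem=[0,0,8,0]
After op 7 (push 18): stack=[18] mem=[0,0,8,0]
After op 8 (dup): stack=[18,18] mem=[0,0,8,0]
After op 9 (/): stack=[1] mem=[0,0,8,0]
After op 10 (push 1): stack=[1,1] mem=[0,0,8,0]
After op 11 (push 17): stack=[1,1,17] mem=[0,0,8,0]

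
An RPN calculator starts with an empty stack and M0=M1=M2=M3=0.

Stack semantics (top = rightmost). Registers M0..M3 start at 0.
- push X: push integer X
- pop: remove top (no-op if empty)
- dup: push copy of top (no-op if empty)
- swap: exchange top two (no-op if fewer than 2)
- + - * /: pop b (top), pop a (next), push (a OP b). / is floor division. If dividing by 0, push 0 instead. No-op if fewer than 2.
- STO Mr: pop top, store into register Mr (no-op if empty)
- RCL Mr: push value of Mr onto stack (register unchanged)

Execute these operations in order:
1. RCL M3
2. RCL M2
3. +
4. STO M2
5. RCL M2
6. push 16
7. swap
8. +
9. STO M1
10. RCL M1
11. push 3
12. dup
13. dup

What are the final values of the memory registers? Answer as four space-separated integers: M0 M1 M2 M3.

After op 1 (RCL M3): stack=[0] mem=[0,0,0,0]
After op 2 (RCL M2): stack=[0,0] mem=[0,0,0,0]
After op 3 (+): stack=[0] mem=[0,0,0,0]
After op 4 (STO M2): stack=[empty] mem=[0,0,0,0]
After op 5 (RCL M2): stack=[0] mem=[0,0,0,0]
After op 6 (push 16): stack=[0,16] mem=[0,0,0,0]
After op 7 (swap): stack=[16,0] mem=[0,0,0,0]
After op 8 (+): stack=[16] mem=[0,0,0,0]
After op 9 (STO M1): stack=[empty] mem=[0,16,0,0]
After op 10 (RCL M1): stack=[16] mem=[0,16,0,0]
After op 11 (push 3): stack=[16,3] mem=[0,16,0,0]
After op 12 (dup): stack=[16,3,3] mem=[0,16,0,0]
After op 13 (dup): stack=[16,3,3,3] mem=[0,16,0,0]

Answer: 0 16 0 0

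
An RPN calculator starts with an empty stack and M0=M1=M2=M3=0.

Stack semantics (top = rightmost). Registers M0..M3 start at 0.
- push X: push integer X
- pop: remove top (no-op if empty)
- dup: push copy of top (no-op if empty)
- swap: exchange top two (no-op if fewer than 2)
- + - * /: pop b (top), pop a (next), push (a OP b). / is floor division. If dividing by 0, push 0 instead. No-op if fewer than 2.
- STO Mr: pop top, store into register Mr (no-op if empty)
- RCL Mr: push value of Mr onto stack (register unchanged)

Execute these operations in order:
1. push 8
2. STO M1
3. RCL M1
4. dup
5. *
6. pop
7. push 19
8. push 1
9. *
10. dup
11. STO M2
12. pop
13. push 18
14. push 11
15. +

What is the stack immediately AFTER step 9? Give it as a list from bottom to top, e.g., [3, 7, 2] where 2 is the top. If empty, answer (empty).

After op 1 (push 8): stack=[8] mem=[0,0,0,0]
After op 2 (STO M1): stack=[empty] mem=[0,8,0,0]
After op 3 (RCL M1): stack=[8] mem=[0,8,0,0]
After op 4 (dup): stack=[8,8] mem=[0,8,0,0]
After op 5 (*): stack=[64] mem=[0,8,0,0]
After op 6 (pop): stack=[empty] mem=[0,8,0,0]
After op 7 (push 19): stack=[19] mem=[0,8,0,0]
After op 8 (push 1): stack=[19,1] mem=[0,8,0,0]
After op 9 (*): stack=[19] mem=[0,8,0,0]

[19]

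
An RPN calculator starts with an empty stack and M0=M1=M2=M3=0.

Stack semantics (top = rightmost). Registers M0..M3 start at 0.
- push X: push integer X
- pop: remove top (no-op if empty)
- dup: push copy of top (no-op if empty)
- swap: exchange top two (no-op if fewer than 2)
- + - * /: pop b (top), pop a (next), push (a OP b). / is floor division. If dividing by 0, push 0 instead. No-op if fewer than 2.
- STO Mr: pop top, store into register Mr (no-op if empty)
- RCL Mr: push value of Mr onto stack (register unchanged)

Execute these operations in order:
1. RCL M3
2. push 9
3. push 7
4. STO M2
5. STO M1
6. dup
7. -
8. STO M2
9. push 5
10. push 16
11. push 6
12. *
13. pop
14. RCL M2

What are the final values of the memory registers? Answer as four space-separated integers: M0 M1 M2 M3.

Answer: 0 9 0 0

Derivation:
After op 1 (RCL M3): stack=[0] mem=[0,0,0,0]
After op 2 (push 9): stack=[0,9] mem=[0,0,0,0]
After op 3 (push 7): stack=[0,9,7] mem=[0,0,0,0]
After op 4 (STO M2): stack=[0,9] mem=[0,0,7,0]
After op 5 (STO M1): stack=[0] mem=[0,9,7,0]
After op 6 (dup): stack=[0,0] mem=[0,9,7,0]
After op 7 (-): stack=[0] mem=[0,9,7,0]
After op 8 (STO M2): stack=[empty] mem=[0,9,0,0]
After op 9 (push 5): stack=[5] mem=[0,9,0,0]
After op 10 (push 16): stack=[5,16] mem=[0,9,0,0]
After op 11 (push 6): stack=[5,16,6] mem=[0,9,0,0]
After op 12 (*): stack=[5,96] mem=[0,9,0,0]
After op 13 (pop): stack=[5] mem=[0,9,0,0]
After op 14 (RCL M2): stack=[5,0] mem=[0,9,0,0]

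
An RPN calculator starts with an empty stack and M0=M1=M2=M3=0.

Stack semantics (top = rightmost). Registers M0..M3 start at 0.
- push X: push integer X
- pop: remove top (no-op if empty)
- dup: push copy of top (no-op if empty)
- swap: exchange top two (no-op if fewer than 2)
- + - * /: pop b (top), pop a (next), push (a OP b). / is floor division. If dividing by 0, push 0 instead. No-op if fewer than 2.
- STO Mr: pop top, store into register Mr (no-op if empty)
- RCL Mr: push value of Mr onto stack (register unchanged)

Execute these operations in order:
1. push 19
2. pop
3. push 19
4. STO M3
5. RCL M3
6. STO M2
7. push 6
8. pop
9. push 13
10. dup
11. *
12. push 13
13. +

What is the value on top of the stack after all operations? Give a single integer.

Answer: 182

Derivation:
After op 1 (push 19): stack=[19] mem=[0,0,0,0]
After op 2 (pop): stack=[empty] mem=[0,0,0,0]
After op 3 (push 19): stack=[19] mem=[0,0,0,0]
After op 4 (STO M3): stack=[empty] mem=[0,0,0,19]
After op 5 (RCL M3): stack=[19] mem=[0,0,0,19]
After op 6 (STO M2): stack=[empty] mem=[0,0,19,19]
After op 7 (push 6): stack=[6] mem=[0,0,19,19]
After op 8 (pop): stack=[empty] mem=[0,0,19,19]
After op 9 (push 13): stack=[13] mem=[0,0,19,19]
After op 10 (dup): stack=[13,13] mem=[0,0,19,19]
After op 11 (*): stack=[169] mem=[0,0,19,19]
After op 12 (push 13): stack=[169,13] mem=[0,0,19,19]
After op 13 (+): stack=[182] mem=[0,0,19,19]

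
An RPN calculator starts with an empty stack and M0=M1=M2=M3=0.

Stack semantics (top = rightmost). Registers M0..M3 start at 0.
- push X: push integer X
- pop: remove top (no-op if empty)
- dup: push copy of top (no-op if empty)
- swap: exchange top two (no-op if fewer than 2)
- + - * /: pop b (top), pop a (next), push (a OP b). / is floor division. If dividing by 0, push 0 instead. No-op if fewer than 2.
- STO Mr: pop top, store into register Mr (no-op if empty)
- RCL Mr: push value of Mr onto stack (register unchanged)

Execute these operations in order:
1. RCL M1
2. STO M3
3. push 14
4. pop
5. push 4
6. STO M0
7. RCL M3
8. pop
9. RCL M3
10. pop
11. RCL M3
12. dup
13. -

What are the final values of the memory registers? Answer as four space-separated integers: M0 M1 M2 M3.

After op 1 (RCL M1): stack=[0] mem=[0,0,0,0]
After op 2 (STO M3): stack=[empty] mem=[0,0,0,0]
After op 3 (push 14): stack=[14] mem=[0,0,0,0]
After op 4 (pop): stack=[empty] mem=[0,0,0,0]
After op 5 (push 4): stack=[4] mem=[0,0,0,0]
After op 6 (STO M0): stack=[empty] mem=[4,0,0,0]
After op 7 (RCL M3): stack=[0] mem=[4,0,0,0]
After op 8 (pop): stack=[empty] mem=[4,0,0,0]
After op 9 (RCL M3): stack=[0] mem=[4,0,0,0]
After op 10 (pop): stack=[empty] mem=[4,0,0,0]
After op 11 (RCL M3): stack=[0] mem=[4,0,0,0]
After op 12 (dup): stack=[0,0] mem=[4,0,0,0]
After op 13 (-): stack=[0] mem=[4,0,0,0]

Answer: 4 0 0 0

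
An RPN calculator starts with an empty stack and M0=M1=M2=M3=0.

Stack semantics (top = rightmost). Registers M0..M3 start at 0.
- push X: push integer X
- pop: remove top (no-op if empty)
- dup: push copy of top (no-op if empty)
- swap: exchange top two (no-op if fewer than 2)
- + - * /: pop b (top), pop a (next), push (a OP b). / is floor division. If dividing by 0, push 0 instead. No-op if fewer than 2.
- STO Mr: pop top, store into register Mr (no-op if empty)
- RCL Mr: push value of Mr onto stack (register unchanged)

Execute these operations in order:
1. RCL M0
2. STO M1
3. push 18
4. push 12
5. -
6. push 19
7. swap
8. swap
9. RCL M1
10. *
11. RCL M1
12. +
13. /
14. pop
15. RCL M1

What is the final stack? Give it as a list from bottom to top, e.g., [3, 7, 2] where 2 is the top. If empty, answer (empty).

Answer: [0]

Derivation:
After op 1 (RCL M0): stack=[0] mem=[0,0,0,0]
After op 2 (STO M1): stack=[empty] mem=[0,0,0,0]
After op 3 (push 18): stack=[18] mem=[0,0,0,0]
After op 4 (push 12): stack=[18,12] mem=[0,0,0,0]
After op 5 (-): stack=[6] mem=[0,0,0,0]
After op 6 (push 19): stack=[6,19] mem=[0,0,0,0]
After op 7 (swap): stack=[19,6] mem=[0,0,0,0]
After op 8 (swap): stack=[6,19] mem=[0,0,0,0]
After op 9 (RCL M1): stack=[6,19,0] mem=[0,0,0,0]
After op 10 (*): stack=[6,0] mem=[0,0,0,0]
After op 11 (RCL M1): stack=[6,0,0] mem=[0,0,0,0]
After op 12 (+): stack=[6,0] mem=[0,0,0,0]
After op 13 (/): stack=[0] mem=[0,0,0,0]
After op 14 (pop): stack=[empty] mem=[0,0,0,0]
After op 15 (RCL M1): stack=[0] mem=[0,0,0,0]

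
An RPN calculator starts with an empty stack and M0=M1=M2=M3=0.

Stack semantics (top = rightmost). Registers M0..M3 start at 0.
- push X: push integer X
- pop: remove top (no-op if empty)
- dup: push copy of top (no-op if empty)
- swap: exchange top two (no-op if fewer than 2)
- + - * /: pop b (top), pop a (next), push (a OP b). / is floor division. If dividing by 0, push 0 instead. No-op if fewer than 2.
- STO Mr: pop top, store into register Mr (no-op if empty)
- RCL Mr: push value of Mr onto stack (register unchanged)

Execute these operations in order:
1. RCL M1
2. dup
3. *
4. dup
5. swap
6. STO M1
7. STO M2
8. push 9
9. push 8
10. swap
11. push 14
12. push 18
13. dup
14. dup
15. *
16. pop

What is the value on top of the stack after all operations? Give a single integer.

After op 1 (RCL M1): stack=[0] mem=[0,0,0,0]
After op 2 (dup): stack=[0,0] mem=[0,0,0,0]
After op 3 (*): stack=[0] mem=[0,0,0,0]
After op 4 (dup): stack=[0,0] mem=[0,0,0,0]
After op 5 (swap): stack=[0,0] mem=[0,0,0,0]
After op 6 (STO M1): stack=[0] mem=[0,0,0,0]
After op 7 (STO M2): stack=[empty] mem=[0,0,0,0]
After op 8 (push 9): stack=[9] mem=[0,0,0,0]
After op 9 (push 8): stack=[9,8] mem=[0,0,0,0]
After op 10 (swap): stack=[8,9] mem=[0,0,0,0]
After op 11 (push 14): stack=[8,9,14] mem=[0,0,0,0]
After op 12 (push 18): stack=[8,9,14,18] mem=[0,0,0,0]
After op 13 (dup): stack=[8,9,14,18,18] mem=[0,0,0,0]
After op 14 (dup): stack=[8,9,14,18,18,18] mem=[0,0,0,0]
After op 15 (*): stack=[8,9,14,18,324] mem=[0,0,0,0]
After op 16 (pop): stack=[8,9,14,18] mem=[0,0,0,0]

Answer: 18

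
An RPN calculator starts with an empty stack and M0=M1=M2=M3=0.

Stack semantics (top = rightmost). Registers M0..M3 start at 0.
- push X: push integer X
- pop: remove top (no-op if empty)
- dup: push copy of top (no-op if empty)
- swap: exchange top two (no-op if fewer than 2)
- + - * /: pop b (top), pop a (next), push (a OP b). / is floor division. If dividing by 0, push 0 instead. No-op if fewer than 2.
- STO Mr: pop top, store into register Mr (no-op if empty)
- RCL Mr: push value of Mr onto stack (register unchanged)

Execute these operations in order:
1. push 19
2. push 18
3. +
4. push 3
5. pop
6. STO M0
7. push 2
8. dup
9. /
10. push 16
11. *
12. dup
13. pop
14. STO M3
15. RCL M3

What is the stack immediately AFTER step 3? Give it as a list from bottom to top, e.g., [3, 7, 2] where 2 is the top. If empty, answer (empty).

After op 1 (push 19): stack=[19] mem=[0,0,0,0]
After op 2 (push 18): stack=[19,18] mem=[0,0,0,0]
After op 3 (+): stack=[37] mem=[0,0,0,0]

[37]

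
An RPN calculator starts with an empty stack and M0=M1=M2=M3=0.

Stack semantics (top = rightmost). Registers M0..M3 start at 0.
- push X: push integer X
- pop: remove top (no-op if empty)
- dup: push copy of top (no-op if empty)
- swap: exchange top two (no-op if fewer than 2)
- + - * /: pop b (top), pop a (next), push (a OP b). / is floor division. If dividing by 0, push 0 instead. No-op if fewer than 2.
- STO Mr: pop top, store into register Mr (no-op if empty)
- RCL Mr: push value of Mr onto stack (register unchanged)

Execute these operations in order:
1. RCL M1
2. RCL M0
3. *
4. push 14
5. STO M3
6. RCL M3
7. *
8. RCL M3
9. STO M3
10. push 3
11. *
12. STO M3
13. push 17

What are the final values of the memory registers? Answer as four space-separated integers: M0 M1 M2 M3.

Answer: 0 0 0 0

Derivation:
After op 1 (RCL M1): stack=[0] mem=[0,0,0,0]
After op 2 (RCL M0): stack=[0,0] mem=[0,0,0,0]
After op 3 (*): stack=[0] mem=[0,0,0,0]
After op 4 (push 14): stack=[0,14] mem=[0,0,0,0]
After op 5 (STO M3): stack=[0] mem=[0,0,0,14]
After op 6 (RCL M3): stack=[0,14] mem=[0,0,0,14]
After op 7 (*): stack=[0] mem=[0,0,0,14]
After op 8 (RCL M3): stack=[0,14] mem=[0,0,0,14]
After op 9 (STO M3): stack=[0] mem=[0,0,0,14]
After op 10 (push 3): stack=[0,3] mem=[0,0,0,14]
After op 11 (*): stack=[0] mem=[0,0,0,14]
After op 12 (STO M3): stack=[empty] mem=[0,0,0,0]
After op 13 (push 17): stack=[17] mem=[0,0,0,0]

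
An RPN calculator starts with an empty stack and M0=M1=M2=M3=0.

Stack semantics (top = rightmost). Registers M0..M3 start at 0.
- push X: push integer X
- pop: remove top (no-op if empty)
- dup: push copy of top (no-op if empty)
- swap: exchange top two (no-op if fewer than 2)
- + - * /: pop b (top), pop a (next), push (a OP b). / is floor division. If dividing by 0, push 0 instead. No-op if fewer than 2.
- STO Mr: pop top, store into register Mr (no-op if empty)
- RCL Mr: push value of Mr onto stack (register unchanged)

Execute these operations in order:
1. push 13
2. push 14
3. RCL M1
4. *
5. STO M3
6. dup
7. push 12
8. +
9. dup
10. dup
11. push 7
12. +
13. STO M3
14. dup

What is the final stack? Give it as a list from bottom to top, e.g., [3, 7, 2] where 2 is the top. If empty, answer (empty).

After op 1 (push 13): stack=[13] mem=[0,0,0,0]
After op 2 (push 14): stack=[13,14] mem=[0,0,0,0]
After op 3 (RCL M1): stack=[13,14,0] mem=[0,0,0,0]
After op 4 (*): stack=[13,0] mem=[0,0,0,0]
After op 5 (STO M3): stack=[13] mem=[0,0,0,0]
After op 6 (dup): stack=[13,13] mem=[0,0,0,0]
After op 7 (push 12): stack=[13,13,12] mem=[0,0,0,0]
After op 8 (+): stack=[13,25] mem=[0,0,0,0]
After op 9 (dup): stack=[13,25,25] mem=[0,0,0,0]
After op 10 (dup): stack=[13,25,25,25] mem=[0,0,0,0]
After op 11 (push 7): stack=[13,25,25,25,7] mem=[0,0,0,0]
After op 12 (+): stack=[13,25,25,32] mem=[0,0,0,0]
After op 13 (STO M3): stack=[13,25,25] mem=[0,0,0,32]
After op 14 (dup): stack=[13,25,25,25] mem=[0,0,0,32]

Answer: [13, 25, 25, 25]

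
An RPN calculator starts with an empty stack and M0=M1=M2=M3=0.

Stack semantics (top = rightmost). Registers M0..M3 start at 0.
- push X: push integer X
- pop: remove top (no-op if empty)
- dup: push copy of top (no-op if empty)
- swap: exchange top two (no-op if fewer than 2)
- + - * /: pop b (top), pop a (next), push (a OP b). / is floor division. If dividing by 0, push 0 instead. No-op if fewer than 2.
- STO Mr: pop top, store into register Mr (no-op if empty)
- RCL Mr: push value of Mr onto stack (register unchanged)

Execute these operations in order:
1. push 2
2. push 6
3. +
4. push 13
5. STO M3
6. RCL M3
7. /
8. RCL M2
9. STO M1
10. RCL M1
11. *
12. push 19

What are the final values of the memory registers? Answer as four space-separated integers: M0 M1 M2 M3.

Answer: 0 0 0 13

Derivation:
After op 1 (push 2): stack=[2] mem=[0,0,0,0]
After op 2 (push 6): stack=[2,6] mem=[0,0,0,0]
After op 3 (+): stack=[8] mem=[0,0,0,0]
After op 4 (push 13): stack=[8,13] mem=[0,0,0,0]
After op 5 (STO M3): stack=[8] mem=[0,0,0,13]
After op 6 (RCL M3): stack=[8,13] mem=[0,0,0,13]
After op 7 (/): stack=[0] mem=[0,0,0,13]
After op 8 (RCL M2): stack=[0,0] mem=[0,0,0,13]
After op 9 (STO M1): stack=[0] mem=[0,0,0,13]
After op 10 (RCL M1): stack=[0,0] mem=[0,0,0,13]
After op 11 (*): stack=[0] mem=[0,0,0,13]
After op 12 (push 19): stack=[0,19] mem=[0,0,0,13]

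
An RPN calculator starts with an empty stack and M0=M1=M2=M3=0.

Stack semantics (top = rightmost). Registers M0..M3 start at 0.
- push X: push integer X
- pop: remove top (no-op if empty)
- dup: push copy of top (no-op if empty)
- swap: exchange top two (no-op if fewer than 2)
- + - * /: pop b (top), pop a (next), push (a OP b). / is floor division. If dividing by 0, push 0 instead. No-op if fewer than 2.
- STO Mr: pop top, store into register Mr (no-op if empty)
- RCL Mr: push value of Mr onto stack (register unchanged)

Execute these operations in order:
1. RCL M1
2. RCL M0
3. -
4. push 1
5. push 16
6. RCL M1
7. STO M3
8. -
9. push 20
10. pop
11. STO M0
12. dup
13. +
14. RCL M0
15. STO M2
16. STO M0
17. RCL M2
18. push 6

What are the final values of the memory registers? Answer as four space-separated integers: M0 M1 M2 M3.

Answer: 0 0 -15 0

Derivation:
After op 1 (RCL M1): stack=[0] mem=[0,0,0,0]
After op 2 (RCL M0): stack=[0,0] mem=[0,0,0,0]
After op 3 (-): stack=[0] mem=[0,0,0,0]
After op 4 (push 1): stack=[0,1] mem=[0,0,0,0]
After op 5 (push 16): stack=[0,1,16] mem=[0,0,0,0]
After op 6 (RCL M1): stack=[0,1,16,0] mem=[0,0,0,0]
After op 7 (STO M3): stack=[0,1,16] mem=[0,0,0,0]
After op 8 (-): stack=[0,-15] mem=[0,0,0,0]
After op 9 (push 20): stack=[0,-15,20] mem=[0,0,0,0]
After op 10 (pop): stack=[0,-15] mem=[0,0,0,0]
After op 11 (STO M0): stack=[0] mem=[-15,0,0,0]
After op 12 (dup): stack=[0,0] mem=[-15,0,0,0]
After op 13 (+): stack=[0] mem=[-15,0,0,0]
After op 14 (RCL M0): stack=[0,-15] mem=[-15,0,0,0]
After op 15 (STO M2): stack=[0] mem=[-15,0,-15,0]
After op 16 (STO M0): stack=[empty] mem=[0,0,-15,0]
After op 17 (RCL M2): stack=[-15] mem=[0,0,-15,0]
After op 18 (push 6): stack=[-15,6] mem=[0,0,-15,0]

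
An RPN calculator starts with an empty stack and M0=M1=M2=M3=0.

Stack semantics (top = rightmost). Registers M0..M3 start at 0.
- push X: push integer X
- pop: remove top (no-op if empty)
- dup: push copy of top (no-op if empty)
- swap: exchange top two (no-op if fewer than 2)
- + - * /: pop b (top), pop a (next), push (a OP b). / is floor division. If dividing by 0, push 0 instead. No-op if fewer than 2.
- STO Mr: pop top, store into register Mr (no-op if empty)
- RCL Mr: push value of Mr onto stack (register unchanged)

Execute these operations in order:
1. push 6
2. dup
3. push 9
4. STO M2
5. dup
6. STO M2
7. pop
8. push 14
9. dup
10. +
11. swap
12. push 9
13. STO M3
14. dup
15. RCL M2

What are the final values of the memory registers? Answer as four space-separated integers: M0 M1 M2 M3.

Answer: 0 0 6 9

Derivation:
After op 1 (push 6): stack=[6] mem=[0,0,0,0]
After op 2 (dup): stack=[6,6] mem=[0,0,0,0]
After op 3 (push 9): stack=[6,6,9] mem=[0,0,0,0]
After op 4 (STO M2): stack=[6,6] mem=[0,0,9,0]
After op 5 (dup): stack=[6,6,6] mem=[0,0,9,0]
After op 6 (STO M2): stack=[6,6] mem=[0,0,6,0]
After op 7 (pop): stack=[6] mem=[0,0,6,0]
After op 8 (push 14): stack=[6,14] mem=[0,0,6,0]
After op 9 (dup): stack=[6,14,14] mem=[0,0,6,0]
After op 10 (+): stack=[6,28] mem=[0,0,6,0]
After op 11 (swap): stack=[28,6] mem=[0,0,6,0]
After op 12 (push 9): stack=[28,6,9] mem=[0,0,6,0]
After op 13 (STO M3): stack=[28,6] mem=[0,0,6,9]
After op 14 (dup): stack=[28,6,6] mem=[0,0,6,9]
After op 15 (RCL M2): stack=[28,6,6,6] mem=[0,0,6,9]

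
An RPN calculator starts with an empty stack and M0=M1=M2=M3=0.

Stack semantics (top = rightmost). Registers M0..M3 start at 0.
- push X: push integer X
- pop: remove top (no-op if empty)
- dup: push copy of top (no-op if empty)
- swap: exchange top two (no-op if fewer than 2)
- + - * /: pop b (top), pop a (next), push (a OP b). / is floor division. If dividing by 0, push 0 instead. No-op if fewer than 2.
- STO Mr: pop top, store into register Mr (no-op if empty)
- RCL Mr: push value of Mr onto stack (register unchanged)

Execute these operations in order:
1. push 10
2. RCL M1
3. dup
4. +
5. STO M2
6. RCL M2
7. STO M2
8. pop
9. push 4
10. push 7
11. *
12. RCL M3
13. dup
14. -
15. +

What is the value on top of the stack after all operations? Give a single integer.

After op 1 (push 10): stack=[10] mem=[0,0,0,0]
After op 2 (RCL M1): stack=[10,0] mem=[0,0,0,0]
After op 3 (dup): stack=[10,0,0] mem=[0,0,0,0]
After op 4 (+): stack=[10,0] mem=[0,0,0,0]
After op 5 (STO M2): stack=[10] mem=[0,0,0,0]
After op 6 (RCL M2): stack=[10,0] mem=[0,0,0,0]
After op 7 (STO M2): stack=[10] mem=[0,0,0,0]
After op 8 (pop): stack=[empty] mem=[0,0,0,0]
After op 9 (push 4): stack=[4] mem=[0,0,0,0]
After op 10 (push 7): stack=[4,7] mem=[0,0,0,0]
After op 11 (*): stack=[28] mem=[0,0,0,0]
After op 12 (RCL M3): stack=[28,0] mem=[0,0,0,0]
After op 13 (dup): stack=[28,0,0] mem=[0,0,0,0]
After op 14 (-): stack=[28,0] mem=[0,0,0,0]
After op 15 (+): stack=[28] mem=[0,0,0,0]

Answer: 28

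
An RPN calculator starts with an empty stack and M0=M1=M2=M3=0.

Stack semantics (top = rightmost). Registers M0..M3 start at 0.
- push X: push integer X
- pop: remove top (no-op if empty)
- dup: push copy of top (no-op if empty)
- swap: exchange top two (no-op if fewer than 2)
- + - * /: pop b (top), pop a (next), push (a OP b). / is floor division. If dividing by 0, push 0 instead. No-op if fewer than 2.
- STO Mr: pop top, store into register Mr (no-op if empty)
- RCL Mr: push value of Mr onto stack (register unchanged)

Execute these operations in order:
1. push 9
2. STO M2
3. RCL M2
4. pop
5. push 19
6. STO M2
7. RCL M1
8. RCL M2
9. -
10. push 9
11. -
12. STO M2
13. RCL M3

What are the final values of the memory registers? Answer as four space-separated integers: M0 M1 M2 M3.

Answer: 0 0 -28 0

Derivation:
After op 1 (push 9): stack=[9] mem=[0,0,0,0]
After op 2 (STO M2): stack=[empty] mem=[0,0,9,0]
After op 3 (RCL M2): stack=[9] mem=[0,0,9,0]
After op 4 (pop): stack=[empty] mem=[0,0,9,0]
After op 5 (push 19): stack=[19] mem=[0,0,9,0]
After op 6 (STO M2): stack=[empty] mem=[0,0,19,0]
After op 7 (RCL M1): stack=[0] mem=[0,0,19,0]
After op 8 (RCL M2): stack=[0,19] mem=[0,0,19,0]
After op 9 (-): stack=[-19] mem=[0,0,19,0]
After op 10 (push 9): stack=[-19,9] mem=[0,0,19,0]
After op 11 (-): stack=[-28] mem=[0,0,19,0]
After op 12 (STO M2): stack=[empty] mem=[0,0,-28,0]
After op 13 (RCL M3): stack=[0] mem=[0,0,-28,0]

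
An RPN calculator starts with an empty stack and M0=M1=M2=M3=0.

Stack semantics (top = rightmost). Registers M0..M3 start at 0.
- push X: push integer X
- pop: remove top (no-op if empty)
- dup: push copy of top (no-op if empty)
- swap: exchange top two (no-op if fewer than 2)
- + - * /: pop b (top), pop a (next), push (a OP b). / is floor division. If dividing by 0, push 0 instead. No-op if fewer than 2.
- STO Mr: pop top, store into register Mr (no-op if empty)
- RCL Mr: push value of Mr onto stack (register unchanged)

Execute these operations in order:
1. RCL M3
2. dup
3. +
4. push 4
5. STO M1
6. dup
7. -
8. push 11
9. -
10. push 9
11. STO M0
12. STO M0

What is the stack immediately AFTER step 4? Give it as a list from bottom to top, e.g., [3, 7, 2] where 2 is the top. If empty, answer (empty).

After op 1 (RCL M3): stack=[0] mem=[0,0,0,0]
After op 2 (dup): stack=[0,0] mem=[0,0,0,0]
After op 3 (+): stack=[0] mem=[0,0,0,0]
After op 4 (push 4): stack=[0,4] mem=[0,0,0,0]

[0, 4]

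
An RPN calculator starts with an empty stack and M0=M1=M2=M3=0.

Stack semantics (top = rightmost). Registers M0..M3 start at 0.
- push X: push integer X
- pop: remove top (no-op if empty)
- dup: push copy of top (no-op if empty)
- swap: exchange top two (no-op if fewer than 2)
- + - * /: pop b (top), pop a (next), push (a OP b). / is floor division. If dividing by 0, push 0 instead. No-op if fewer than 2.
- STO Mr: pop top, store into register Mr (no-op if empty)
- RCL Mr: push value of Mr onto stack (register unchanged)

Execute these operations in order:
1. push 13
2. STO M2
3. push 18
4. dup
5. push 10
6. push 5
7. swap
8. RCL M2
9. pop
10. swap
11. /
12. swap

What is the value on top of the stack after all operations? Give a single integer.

Answer: 18

Derivation:
After op 1 (push 13): stack=[13] mem=[0,0,0,0]
After op 2 (STO M2): stack=[empty] mem=[0,0,13,0]
After op 3 (push 18): stack=[18] mem=[0,0,13,0]
After op 4 (dup): stack=[18,18] mem=[0,0,13,0]
After op 5 (push 10): stack=[18,18,10] mem=[0,0,13,0]
After op 6 (push 5): stack=[18,18,10,5] mem=[0,0,13,0]
After op 7 (swap): stack=[18,18,5,10] mem=[0,0,13,0]
After op 8 (RCL M2): stack=[18,18,5,10,13] mem=[0,0,13,0]
After op 9 (pop): stack=[18,18,5,10] mem=[0,0,13,0]
After op 10 (swap): stack=[18,18,10,5] mem=[0,0,13,0]
After op 11 (/): stack=[18,18,2] mem=[0,0,13,0]
After op 12 (swap): stack=[18,2,18] mem=[0,0,13,0]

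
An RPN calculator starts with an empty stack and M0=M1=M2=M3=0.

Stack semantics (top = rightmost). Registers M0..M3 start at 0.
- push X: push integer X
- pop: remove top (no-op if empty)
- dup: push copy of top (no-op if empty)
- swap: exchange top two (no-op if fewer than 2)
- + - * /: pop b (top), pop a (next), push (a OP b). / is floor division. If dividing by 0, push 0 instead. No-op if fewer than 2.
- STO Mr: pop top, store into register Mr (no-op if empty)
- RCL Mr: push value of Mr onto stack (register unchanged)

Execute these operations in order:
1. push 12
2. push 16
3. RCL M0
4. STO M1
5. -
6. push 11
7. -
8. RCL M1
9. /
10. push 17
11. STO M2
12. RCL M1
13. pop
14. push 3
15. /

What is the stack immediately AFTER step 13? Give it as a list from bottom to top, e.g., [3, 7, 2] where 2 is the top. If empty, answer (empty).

After op 1 (push 12): stack=[12] mem=[0,0,0,0]
After op 2 (push 16): stack=[12,16] mem=[0,0,0,0]
After op 3 (RCL M0): stack=[12,16,0] mem=[0,0,0,0]
After op 4 (STO M1): stack=[12,16] mem=[0,0,0,0]
After op 5 (-): stack=[-4] mem=[0,0,0,0]
After op 6 (push 11): stack=[-4,11] mem=[0,0,0,0]
After op 7 (-): stack=[-15] mem=[0,0,0,0]
After op 8 (RCL M1): stack=[-15,0] mem=[0,0,0,0]
After op 9 (/): stack=[0] mem=[0,0,0,0]
After op 10 (push 17): stack=[0,17] mem=[0,0,0,0]
After op 11 (STO M2): stack=[0] mem=[0,0,17,0]
After op 12 (RCL M1): stack=[0,0] mem=[0,0,17,0]
After op 13 (pop): stack=[0] mem=[0,0,17,0]

[0]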